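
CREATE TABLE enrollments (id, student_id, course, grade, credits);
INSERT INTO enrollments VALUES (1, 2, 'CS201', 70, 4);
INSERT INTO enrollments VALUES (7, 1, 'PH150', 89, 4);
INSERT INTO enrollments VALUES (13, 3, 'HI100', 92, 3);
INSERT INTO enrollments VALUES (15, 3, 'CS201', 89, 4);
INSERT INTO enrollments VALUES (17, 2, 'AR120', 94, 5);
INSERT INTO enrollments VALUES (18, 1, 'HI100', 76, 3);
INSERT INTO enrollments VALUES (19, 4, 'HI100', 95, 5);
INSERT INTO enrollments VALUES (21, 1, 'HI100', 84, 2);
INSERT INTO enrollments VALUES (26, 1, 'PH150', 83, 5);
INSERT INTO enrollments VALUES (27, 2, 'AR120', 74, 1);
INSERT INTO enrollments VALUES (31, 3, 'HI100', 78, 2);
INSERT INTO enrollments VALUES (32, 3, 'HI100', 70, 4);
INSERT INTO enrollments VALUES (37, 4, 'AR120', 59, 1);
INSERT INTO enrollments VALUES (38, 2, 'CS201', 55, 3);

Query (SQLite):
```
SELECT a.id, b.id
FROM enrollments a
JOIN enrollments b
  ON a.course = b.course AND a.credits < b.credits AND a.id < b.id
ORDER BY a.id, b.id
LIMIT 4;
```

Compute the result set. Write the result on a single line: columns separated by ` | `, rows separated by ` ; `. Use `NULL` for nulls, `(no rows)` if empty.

Pairs (a,b) with same course, a.credits < b.credits, a.id < b.id.
course groups: AR120:{17,27,37} CS201:{1,15,38} HI100:{13,18,19,21,31,32} PH150:{7,26}
Ordered by (a.id, b.id); first 4.

7 | 26 ; 13 | 19 ; 13 | 32 ; 18 | 19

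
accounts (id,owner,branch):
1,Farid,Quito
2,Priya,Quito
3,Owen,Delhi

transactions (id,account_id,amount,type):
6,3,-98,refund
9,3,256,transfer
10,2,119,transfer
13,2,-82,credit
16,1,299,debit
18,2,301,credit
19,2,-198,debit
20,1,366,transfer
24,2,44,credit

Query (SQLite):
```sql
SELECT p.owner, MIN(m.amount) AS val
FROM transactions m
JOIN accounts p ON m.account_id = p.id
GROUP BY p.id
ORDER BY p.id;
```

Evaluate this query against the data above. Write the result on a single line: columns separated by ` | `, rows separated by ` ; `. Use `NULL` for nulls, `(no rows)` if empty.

Join each transactions row to its accounts via account_id.
Group joined rows by accounts.id; compute MIN(m.amount) per group.
  1: ids {16, 20} → MIN(m.amount)=299
  2: ids {10, 13, 18, 19, 24} → MIN(m.amount)=-198
  3: ids {6, 9} → MIN(m.amount)=-98

Farid | 299 ; Priya | -198 ; Owen | -98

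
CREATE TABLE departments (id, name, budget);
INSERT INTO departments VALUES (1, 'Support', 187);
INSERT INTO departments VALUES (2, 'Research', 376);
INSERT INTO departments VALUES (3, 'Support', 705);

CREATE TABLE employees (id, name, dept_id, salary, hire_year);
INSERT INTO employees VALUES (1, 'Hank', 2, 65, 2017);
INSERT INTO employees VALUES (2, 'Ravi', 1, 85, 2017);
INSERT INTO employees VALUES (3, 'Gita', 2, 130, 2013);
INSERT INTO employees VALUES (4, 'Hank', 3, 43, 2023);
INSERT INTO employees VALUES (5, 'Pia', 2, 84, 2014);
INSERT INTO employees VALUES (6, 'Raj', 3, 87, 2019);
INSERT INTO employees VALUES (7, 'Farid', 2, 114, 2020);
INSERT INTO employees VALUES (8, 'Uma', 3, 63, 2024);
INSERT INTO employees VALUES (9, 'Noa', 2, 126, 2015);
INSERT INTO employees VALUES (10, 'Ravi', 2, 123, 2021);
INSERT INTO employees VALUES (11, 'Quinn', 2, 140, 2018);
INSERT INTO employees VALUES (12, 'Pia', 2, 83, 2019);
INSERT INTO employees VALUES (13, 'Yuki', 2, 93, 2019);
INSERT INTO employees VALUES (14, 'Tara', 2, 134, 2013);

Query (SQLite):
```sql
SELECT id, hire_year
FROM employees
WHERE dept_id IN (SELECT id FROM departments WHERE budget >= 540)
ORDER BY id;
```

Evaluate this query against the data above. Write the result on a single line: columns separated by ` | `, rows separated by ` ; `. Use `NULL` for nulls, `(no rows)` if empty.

4 | 2023 ; 6 | 2019 ; 8 | 2024

Inner query: departments.id where budget >= 540.
Outer: keep employees rows whose dept_id is in that set.
Inner query → {3}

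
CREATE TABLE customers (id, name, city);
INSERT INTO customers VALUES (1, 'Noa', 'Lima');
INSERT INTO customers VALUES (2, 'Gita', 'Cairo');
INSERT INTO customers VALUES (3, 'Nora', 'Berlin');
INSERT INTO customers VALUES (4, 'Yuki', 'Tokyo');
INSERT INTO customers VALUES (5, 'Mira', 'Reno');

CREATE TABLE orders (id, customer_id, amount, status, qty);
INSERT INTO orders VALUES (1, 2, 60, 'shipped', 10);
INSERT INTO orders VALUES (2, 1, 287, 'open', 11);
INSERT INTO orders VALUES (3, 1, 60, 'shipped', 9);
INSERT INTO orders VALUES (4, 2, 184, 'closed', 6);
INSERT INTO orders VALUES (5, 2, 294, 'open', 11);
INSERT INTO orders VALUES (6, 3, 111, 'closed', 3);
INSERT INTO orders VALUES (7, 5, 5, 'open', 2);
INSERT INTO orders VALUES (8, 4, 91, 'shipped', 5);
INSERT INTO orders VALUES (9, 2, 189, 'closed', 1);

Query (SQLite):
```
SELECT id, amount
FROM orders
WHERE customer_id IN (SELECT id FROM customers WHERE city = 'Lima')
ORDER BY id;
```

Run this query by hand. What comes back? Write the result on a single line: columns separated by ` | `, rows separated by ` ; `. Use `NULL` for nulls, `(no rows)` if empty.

Inner query: customers.id where city = 'Lima'.
Outer: keep orders rows whose customer_id is in that set.
Inner query → {1}

2 | 287 ; 3 | 60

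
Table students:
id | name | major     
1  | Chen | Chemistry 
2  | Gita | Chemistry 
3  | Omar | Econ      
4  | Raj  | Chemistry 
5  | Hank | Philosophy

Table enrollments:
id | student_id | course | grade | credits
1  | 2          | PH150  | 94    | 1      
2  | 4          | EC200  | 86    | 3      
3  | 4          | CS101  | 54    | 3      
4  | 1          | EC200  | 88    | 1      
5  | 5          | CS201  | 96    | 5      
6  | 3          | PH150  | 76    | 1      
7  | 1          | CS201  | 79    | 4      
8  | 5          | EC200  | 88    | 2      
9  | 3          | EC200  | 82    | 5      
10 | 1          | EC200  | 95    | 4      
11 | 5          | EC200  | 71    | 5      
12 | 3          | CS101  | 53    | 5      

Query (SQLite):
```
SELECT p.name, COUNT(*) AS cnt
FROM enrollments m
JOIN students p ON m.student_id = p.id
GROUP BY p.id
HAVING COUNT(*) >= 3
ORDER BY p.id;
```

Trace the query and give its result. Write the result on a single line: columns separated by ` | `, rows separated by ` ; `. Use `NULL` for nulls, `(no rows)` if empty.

Join each enrollments row to its students via student_id.
Group joined rows by students.id; compute COUNT(*) per group.
HAVING: keep groups with count ≥ 3.
  1: ids {4, 7, 10} → COUNT(*)=3
  2: ids {1} → COUNT(*)=1
  3: ids {6, 9, 12} → COUNT(*)=3
  4: ids {2, 3} → COUNT(*)=2
  5: ids {5, 8, 11} → COUNT(*)=3

Chen | 3 ; Omar | 3 ; Hank | 3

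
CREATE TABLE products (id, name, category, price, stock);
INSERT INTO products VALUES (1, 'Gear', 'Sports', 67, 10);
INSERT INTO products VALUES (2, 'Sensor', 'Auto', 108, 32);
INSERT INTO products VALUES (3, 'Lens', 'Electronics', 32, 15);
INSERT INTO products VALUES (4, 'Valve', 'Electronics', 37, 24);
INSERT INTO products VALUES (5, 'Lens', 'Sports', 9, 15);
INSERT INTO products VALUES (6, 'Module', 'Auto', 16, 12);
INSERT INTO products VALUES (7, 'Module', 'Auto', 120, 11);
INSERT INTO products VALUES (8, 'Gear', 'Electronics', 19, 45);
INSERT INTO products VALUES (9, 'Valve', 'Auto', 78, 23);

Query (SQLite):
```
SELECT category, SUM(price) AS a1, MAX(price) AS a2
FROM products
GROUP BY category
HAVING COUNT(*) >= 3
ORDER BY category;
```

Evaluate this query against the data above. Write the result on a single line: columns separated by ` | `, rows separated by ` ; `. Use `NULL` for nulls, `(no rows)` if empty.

Auto | 322 | 120 ; Electronics | 88 | 37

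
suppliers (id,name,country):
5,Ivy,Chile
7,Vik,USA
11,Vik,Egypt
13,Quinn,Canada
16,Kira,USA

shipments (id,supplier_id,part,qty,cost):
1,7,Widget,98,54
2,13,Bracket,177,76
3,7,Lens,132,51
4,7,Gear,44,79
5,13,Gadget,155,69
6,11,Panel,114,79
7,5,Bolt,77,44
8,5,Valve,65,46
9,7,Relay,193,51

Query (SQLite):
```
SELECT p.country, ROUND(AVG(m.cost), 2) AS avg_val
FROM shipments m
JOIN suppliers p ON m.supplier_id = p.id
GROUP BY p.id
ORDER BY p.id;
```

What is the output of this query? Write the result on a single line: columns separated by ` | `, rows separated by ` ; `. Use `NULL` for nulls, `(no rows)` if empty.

Join each shipments row to its suppliers via supplier_id.
Group joined rows by suppliers.id; compute ROUND(AVG(m.cost), 2) per group.
  5: ids {7, 8} → ROUND(AVG(m.cost), 2)=45
  7: ids {1, 3, 4, 9} → ROUND(AVG(m.cost), 2)=58.75
  11: ids {6} → ROUND(AVG(m.cost), 2)=79
  13: ids {2, 5} → ROUND(AVG(m.cost), 2)=72.5

Chile | 45 ; USA | 58.75 ; Egypt | 79 ; Canada | 72.5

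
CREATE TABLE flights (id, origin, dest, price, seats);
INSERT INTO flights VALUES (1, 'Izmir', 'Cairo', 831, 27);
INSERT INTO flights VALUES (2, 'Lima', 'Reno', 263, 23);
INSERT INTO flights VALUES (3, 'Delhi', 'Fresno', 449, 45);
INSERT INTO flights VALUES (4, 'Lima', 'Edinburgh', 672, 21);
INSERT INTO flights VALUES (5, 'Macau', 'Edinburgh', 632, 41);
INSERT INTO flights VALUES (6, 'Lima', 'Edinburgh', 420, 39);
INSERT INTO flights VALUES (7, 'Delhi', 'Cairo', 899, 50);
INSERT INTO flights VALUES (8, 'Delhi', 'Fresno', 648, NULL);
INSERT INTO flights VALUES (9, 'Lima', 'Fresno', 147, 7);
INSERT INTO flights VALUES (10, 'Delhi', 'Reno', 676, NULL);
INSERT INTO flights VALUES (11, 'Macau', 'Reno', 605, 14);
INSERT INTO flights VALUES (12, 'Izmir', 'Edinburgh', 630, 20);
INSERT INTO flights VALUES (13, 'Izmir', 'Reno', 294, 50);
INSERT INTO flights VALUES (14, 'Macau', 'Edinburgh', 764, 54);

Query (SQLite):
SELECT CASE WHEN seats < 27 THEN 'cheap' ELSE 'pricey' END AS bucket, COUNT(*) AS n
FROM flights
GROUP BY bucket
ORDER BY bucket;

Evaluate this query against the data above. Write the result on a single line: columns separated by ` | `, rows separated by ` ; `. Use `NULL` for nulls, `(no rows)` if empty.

cheap | 5 ; pricey | 9

Bucket rows by seats < 27 → 'cheap' else 'pricey'; count each bucket.
NULL < 27 is unknown, so NULL seats falls into ELSE → 'pricey'.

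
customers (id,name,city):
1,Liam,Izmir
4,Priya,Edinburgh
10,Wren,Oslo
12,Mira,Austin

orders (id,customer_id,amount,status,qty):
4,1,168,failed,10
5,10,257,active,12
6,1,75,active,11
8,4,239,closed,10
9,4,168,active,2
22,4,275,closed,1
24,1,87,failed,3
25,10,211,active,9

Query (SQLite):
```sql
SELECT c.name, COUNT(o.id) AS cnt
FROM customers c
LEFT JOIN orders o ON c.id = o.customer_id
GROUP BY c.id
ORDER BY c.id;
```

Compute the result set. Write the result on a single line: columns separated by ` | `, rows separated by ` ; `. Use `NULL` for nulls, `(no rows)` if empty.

Liam | 3 ; Priya | 3 ; Wren | 2 ; Mira | 0

LEFT JOIN keeps every customers row; unmatched ones get NULL for orders columns.
Group by customers.id and compute COUNT(o.id). COUNT(col) of an all-NULL group is 0.
  1: ids {4, 6, 24} → COUNT(o.id)=3
  4: ids {8, 9, 22} → COUNT(o.id)=3
  10: ids {5, 25} → COUNT(o.id)=2
  12: ids {—} → COUNT(o.id)=0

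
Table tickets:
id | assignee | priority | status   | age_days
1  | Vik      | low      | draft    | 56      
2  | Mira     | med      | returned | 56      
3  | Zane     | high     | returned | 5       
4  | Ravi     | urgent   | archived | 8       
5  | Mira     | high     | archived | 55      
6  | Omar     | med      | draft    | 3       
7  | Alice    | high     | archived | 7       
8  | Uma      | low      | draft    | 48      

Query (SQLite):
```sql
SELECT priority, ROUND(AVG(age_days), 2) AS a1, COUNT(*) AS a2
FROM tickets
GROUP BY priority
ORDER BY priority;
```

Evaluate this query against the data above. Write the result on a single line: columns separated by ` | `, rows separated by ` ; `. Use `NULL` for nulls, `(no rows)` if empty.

Group tickets by priority.
Per group compute: ROUND(AVG(age_days), 2), COUNT(*).
  high: ids {3, 5, 7} → ROUND(AVG(age_days), 2)=22.33, COUNT(*)=3
  low: ids {1, 8} → ROUND(AVG(age_days), 2)=52, COUNT(*)=2
  med: ids {2, 6} → ROUND(AVG(age_days), 2)=29.5, COUNT(*)=2
  urgent: ids {4} → ROUND(AVG(age_days), 2)=8, COUNT(*)=1

high | 22.33 | 3 ; low | 52 | 2 ; med | 29.5 | 2 ; urgent | 8 | 1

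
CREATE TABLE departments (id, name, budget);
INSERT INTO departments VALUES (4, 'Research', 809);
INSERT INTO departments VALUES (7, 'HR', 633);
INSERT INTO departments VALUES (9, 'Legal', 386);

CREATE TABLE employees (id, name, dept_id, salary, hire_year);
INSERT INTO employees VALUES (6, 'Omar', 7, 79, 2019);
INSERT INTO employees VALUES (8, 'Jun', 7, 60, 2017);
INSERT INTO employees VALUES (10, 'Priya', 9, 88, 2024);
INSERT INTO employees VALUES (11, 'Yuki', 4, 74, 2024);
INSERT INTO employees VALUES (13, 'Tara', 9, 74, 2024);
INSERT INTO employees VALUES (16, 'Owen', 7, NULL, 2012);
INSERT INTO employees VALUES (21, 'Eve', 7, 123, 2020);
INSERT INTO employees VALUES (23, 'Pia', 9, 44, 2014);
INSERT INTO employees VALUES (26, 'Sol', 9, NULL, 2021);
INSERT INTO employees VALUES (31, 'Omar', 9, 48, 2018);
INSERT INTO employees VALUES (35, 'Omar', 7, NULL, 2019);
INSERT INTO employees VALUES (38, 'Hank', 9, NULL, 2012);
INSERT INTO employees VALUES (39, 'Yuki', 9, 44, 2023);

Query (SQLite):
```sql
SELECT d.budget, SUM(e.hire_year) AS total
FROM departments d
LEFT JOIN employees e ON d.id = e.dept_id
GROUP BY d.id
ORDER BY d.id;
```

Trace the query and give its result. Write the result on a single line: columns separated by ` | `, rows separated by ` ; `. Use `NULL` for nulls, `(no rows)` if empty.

809 | 2024 ; 633 | 10087 ; 386 | 14136

LEFT JOIN keeps every departments row; unmatched ones get NULL for employees columns.
Group by departments.id and compute SUM(e.hire_year). SUM over an all-NULL group is NULL.
  4: ids {11} → SUM(e.hire_year)=2024
  7: ids {6, 8, 16, 21, 35} → SUM(e.hire_year)=10087
  9: ids {10, 13, 23, 26, 31, 38, 39} → SUM(e.hire_year)=14136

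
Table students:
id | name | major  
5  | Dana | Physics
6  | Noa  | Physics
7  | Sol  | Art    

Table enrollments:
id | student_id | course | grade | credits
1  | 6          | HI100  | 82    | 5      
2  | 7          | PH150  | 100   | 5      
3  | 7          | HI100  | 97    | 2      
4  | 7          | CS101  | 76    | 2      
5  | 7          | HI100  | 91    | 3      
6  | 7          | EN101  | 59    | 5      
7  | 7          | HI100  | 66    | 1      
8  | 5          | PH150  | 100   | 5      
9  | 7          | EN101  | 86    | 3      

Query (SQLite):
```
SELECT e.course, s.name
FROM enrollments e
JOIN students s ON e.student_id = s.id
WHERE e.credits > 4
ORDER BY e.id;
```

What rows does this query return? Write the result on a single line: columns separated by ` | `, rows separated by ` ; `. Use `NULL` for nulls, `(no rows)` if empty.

HI100 | Noa ; PH150 | Sol ; EN101 | Sol ; PH150 | Dana

Each enrollments row matches the students row where student_id = students.id.
Then keep rows with e.credits > 4.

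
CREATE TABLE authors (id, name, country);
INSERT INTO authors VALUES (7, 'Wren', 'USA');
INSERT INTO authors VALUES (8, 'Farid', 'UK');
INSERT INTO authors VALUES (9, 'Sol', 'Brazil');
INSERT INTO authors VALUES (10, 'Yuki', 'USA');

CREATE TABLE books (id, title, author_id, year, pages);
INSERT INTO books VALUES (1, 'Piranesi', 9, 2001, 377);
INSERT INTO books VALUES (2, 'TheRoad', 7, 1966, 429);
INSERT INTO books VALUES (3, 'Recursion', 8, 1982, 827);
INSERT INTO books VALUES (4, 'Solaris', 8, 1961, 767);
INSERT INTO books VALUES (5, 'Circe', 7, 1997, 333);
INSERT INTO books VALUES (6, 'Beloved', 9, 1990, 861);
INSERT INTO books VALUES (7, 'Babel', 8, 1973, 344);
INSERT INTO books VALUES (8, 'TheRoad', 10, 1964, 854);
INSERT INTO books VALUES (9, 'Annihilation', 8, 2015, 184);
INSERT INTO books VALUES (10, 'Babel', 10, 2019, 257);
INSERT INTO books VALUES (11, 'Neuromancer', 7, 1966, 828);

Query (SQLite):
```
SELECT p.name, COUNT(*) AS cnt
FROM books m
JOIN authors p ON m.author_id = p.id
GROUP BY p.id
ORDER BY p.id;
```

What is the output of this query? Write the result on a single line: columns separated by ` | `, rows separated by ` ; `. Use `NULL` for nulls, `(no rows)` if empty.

Wren | 3 ; Farid | 4 ; Sol | 2 ; Yuki | 2

Join each books row to its authors via author_id.
Group joined rows by authors.id; compute COUNT(*) per group.
  7: ids {2, 5, 11} → COUNT(*)=3
  8: ids {3, 4, 7, 9} → COUNT(*)=4
  9: ids {1, 6} → COUNT(*)=2
  10: ids {8, 10} → COUNT(*)=2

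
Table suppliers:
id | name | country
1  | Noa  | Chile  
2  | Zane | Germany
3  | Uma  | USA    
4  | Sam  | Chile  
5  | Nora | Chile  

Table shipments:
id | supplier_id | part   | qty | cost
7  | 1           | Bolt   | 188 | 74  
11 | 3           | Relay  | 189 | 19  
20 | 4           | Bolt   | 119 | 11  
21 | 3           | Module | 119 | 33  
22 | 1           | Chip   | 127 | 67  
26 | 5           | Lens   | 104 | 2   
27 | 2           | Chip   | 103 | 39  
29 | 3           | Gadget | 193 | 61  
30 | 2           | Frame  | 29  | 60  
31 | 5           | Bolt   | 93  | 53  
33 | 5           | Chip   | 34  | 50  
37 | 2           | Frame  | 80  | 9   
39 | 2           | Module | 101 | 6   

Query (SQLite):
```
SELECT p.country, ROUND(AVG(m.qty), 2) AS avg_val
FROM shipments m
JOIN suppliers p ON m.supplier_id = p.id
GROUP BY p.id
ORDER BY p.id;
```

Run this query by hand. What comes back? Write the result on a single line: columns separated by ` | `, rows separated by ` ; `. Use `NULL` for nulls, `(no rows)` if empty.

Chile | 157.5 ; Germany | 78.25 ; USA | 167 ; Chile | 119 ; Chile | 77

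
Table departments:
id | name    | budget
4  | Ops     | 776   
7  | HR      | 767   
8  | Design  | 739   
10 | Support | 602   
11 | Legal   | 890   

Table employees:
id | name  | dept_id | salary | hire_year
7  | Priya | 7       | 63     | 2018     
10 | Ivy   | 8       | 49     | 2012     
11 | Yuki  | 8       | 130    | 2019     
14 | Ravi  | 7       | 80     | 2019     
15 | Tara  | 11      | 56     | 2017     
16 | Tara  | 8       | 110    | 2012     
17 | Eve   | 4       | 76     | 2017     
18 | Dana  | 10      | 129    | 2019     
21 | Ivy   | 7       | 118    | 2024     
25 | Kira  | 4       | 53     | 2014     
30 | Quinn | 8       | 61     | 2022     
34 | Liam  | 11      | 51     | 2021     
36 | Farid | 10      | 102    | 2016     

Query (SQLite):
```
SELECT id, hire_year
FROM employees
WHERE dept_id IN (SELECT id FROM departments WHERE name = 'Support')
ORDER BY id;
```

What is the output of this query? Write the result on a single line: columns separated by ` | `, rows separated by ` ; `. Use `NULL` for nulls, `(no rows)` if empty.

18 | 2019 ; 36 | 2016

Inner query: departments.id where name = 'Support'.
Outer: keep employees rows whose dept_id is in that set.
Inner query → {10}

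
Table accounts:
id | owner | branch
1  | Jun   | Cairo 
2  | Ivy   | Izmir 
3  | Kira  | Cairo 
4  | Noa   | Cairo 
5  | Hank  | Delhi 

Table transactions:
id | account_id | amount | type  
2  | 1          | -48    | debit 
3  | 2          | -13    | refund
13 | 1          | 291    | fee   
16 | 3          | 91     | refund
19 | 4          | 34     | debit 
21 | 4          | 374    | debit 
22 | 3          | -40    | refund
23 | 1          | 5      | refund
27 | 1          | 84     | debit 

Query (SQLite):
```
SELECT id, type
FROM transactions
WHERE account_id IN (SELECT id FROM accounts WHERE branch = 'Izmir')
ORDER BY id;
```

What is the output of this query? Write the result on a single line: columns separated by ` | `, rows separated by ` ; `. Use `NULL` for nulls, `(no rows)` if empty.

3 | refund

Inner query: accounts.id where branch = 'Izmir'.
Outer: keep transactions rows whose account_id is in that set.
Inner query → {2}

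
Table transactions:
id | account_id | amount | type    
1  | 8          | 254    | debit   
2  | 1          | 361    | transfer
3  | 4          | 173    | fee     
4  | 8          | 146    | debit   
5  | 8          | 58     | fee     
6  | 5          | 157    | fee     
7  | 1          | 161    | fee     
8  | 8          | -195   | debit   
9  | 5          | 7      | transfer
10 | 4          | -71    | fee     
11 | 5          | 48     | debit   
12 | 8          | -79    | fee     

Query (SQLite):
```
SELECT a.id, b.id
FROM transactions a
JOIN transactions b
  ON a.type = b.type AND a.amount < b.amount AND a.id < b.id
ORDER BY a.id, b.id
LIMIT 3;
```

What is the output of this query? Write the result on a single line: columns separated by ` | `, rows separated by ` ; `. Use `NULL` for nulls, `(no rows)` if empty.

5 | 6 ; 5 | 7 ; 6 | 7

Pairs (a,b) with same type, a.amount < b.amount, a.id < b.id.
type groups: debit:{1,4,8,11} fee:{3,5,6,7,10,12} transfer:{2,9}
Ordered by (a.id, b.id); first 3.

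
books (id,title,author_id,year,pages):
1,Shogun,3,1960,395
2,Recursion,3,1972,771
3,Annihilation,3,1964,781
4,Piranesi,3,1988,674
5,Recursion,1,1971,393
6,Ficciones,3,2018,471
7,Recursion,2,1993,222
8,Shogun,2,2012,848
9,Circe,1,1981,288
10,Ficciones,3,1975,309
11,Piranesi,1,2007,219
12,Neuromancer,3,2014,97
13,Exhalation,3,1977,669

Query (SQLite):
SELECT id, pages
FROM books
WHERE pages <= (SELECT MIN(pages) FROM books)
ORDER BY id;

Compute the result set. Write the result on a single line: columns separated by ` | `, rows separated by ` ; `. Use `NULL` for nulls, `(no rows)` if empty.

12 | 97

Scalar subquery: MIN(pages) over all books rows = 97.
Keep rows where pages <= that value.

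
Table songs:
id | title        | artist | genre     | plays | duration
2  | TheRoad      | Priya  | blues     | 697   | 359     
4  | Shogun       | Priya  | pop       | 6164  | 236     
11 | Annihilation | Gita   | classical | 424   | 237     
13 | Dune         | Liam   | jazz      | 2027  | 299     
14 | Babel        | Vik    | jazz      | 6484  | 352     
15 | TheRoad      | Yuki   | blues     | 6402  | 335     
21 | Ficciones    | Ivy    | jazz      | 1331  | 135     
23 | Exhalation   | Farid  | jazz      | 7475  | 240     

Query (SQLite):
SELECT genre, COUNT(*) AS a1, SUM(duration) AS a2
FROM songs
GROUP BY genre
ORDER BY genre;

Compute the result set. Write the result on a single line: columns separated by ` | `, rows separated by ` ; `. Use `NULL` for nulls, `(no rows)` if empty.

Group songs by genre.
Per group compute: COUNT(*), SUM(duration).
  blues: ids {2, 15} → COUNT(*)=2, SUM(duration)=694
  classical: ids {11} → COUNT(*)=1, SUM(duration)=237
  jazz: ids {13, 14, 21, 23} → COUNT(*)=4, SUM(duration)=1026
  pop: ids {4} → COUNT(*)=1, SUM(duration)=236

blues | 2 | 694 ; classical | 1 | 237 ; jazz | 4 | 1026 ; pop | 1 | 236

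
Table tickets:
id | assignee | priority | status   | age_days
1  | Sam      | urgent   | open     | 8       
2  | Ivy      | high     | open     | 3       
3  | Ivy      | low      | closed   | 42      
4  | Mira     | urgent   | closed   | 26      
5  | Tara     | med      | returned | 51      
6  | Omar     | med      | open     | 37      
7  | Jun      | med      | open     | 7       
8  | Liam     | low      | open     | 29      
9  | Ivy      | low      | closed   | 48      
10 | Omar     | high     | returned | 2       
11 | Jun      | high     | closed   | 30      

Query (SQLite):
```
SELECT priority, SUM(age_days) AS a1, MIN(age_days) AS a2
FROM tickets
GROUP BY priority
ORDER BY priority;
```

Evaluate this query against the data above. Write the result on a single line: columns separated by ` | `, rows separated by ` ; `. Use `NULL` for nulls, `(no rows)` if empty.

high | 35 | 2 ; low | 119 | 29 ; med | 95 | 7 ; urgent | 34 | 8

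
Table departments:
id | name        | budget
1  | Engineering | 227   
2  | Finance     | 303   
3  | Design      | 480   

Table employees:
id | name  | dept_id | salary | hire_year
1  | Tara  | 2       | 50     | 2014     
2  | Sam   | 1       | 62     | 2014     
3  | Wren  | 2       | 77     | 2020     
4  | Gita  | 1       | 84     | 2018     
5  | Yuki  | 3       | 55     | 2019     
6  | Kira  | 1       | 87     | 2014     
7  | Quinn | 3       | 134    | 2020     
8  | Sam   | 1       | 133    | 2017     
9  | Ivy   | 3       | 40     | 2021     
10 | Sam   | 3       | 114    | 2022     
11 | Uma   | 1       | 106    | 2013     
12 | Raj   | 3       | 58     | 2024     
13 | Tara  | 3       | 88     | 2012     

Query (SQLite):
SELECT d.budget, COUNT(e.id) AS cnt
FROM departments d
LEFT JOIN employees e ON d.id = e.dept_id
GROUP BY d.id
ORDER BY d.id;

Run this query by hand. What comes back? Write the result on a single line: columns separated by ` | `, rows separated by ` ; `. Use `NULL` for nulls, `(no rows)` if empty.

227 | 5 ; 303 | 2 ; 480 | 6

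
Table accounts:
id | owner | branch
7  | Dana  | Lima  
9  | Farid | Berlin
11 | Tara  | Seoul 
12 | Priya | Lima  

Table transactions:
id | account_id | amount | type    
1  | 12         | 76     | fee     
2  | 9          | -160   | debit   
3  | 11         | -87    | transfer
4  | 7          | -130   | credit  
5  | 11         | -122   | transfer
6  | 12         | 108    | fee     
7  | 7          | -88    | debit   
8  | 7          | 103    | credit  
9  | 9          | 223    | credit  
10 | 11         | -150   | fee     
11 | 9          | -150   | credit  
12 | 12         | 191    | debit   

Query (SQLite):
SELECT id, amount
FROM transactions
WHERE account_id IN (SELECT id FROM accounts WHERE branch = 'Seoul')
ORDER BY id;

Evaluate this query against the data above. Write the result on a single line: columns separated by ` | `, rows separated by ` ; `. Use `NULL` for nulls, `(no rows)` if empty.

3 | -87 ; 5 | -122 ; 10 | -150

Inner query: accounts.id where branch = 'Seoul'.
Outer: keep transactions rows whose account_id is in that set.
Inner query → {11}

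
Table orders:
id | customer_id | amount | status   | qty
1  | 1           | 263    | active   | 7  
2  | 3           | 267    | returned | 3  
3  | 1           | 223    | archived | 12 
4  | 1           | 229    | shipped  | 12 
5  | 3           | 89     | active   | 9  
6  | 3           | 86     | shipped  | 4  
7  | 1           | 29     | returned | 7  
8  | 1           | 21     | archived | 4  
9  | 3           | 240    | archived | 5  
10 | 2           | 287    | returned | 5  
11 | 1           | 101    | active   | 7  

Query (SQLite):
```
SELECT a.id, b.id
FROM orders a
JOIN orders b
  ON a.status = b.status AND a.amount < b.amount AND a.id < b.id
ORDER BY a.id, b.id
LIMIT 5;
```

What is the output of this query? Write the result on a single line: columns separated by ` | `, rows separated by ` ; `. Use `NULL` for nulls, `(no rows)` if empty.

2 | 10 ; 3 | 9 ; 5 | 11 ; 7 | 10 ; 8 | 9

Pairs (a,b) with same status, a.amount < b.amount, a.id < b.id.
status groups: active:{1,5,11} archived:{3,8,9} returned:{2,7,10} shipped:{4,6}
Ordered by (a.id, b.id); first 5.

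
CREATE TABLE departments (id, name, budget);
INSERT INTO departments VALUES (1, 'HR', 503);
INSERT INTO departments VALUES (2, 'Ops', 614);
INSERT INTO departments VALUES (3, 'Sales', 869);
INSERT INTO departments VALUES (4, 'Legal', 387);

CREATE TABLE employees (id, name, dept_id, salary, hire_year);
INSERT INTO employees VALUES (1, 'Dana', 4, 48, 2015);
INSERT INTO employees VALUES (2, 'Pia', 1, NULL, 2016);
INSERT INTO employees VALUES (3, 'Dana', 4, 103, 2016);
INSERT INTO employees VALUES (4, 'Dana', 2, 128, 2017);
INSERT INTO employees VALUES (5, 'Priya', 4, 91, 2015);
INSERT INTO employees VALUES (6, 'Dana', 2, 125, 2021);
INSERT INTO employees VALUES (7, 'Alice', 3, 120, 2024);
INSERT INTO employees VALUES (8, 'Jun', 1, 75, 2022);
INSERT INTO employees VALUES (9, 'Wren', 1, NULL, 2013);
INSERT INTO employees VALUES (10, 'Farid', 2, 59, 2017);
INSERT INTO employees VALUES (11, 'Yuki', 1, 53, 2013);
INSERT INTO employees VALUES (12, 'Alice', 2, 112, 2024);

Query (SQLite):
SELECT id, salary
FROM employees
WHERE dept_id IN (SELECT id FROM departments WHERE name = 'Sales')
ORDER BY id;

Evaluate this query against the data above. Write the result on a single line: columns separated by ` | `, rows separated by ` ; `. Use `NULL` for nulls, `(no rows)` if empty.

Inner query: departments.id where name = 'Sales'.
Outer: keep employees rows whose dept_id is in that set.
Inner query → {3}

7 | 120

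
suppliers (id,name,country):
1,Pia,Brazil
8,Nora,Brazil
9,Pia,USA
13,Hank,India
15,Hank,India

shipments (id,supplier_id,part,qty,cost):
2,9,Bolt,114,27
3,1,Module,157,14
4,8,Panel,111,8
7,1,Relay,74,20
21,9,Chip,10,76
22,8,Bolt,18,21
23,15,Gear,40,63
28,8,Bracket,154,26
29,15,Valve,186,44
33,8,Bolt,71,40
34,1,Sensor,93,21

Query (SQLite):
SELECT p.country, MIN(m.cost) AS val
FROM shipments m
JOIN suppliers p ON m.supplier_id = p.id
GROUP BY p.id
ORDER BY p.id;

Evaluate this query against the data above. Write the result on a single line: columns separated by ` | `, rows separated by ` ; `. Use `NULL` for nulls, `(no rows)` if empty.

Brazil | 14 ; Brazil | 8 ; USA | 27 ; India | 44

Join each shipments row to its suppliers via supplier_id.
Group joined rows by suppliers.id; compute MIN(m.cost) per group.
  1: ids {3, 7, 34} → MIN(m.cost)=14
  8: ids {4, 22, 28, 33} → MIN(m.cost)=8
  9: ids {2, 21} → MIN(m.cost)=27
  15: ids {23, 29} → MIN(m.cost)=44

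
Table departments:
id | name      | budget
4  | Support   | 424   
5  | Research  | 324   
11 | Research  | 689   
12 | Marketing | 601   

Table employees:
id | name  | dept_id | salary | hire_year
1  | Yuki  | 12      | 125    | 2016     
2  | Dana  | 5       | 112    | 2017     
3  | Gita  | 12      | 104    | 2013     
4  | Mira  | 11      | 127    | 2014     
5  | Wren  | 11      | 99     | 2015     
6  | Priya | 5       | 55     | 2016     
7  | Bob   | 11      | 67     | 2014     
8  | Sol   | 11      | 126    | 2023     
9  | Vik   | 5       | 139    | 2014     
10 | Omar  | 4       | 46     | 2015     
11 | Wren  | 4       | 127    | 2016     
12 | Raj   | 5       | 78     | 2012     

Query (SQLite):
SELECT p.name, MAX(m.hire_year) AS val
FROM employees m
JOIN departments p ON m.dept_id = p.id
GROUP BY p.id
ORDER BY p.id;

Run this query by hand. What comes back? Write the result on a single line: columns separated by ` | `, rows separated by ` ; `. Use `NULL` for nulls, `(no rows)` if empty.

Support | 2016 ; Research | 2017 ; Research | 2023 ; Marketing | 2016

Join each employees row to its departments via dept_id.
Group joined rows by departments.id; compute MAX(m.hire_year) per group.
  4: ids {10, 11} → MAX(m.hire_year)=2016
  5: ids {2, 6, 9, 12} → MAX(m.hire_year)=2017
  11: ids {4, 5, 7, 8} → MAX(m.hire_year)=2023
  12: ids {1, 3} → MAX(m.hire_year)=2016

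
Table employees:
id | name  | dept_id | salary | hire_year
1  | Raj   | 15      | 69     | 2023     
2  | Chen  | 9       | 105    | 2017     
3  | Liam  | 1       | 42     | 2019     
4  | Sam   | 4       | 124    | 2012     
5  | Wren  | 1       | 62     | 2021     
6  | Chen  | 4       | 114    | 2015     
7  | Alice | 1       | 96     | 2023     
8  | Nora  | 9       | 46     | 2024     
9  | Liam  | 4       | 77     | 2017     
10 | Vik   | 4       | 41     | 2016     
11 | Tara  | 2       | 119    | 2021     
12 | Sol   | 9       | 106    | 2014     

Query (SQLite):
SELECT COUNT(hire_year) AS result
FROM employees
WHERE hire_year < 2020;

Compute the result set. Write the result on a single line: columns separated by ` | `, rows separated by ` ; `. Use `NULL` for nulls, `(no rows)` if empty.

7

Rows where hire_year < 2020 → hire_year values: [2017, 2019, 2012, 2015, 2017, 2016, 2014].
COUNT(hire_year) counts non-NULL values → 7.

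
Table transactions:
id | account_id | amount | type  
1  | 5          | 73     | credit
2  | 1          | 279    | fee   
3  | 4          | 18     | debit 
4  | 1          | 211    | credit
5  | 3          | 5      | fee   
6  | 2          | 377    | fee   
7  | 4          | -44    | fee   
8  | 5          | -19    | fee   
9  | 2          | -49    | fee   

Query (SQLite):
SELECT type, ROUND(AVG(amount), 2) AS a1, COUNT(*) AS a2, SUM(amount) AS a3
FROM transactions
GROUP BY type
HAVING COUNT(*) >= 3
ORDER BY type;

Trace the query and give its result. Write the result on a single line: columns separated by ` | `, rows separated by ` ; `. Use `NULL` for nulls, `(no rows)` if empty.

fee | 91.5 | 6 | 549

Group transactions by type.
Per group compute: ROUND(AVG(amount), 2), COUNT(*), SUM(amount).
HAVING: drop groups with fewer than 3 rows.
  credit: ids {1, 4} → ROUND(AVG(amount), 2)=142, COUNT(*)=2, SUM(amount)=284
  debit: ids {3} → ROUND(AVG(amount), 2)=18, COUNT(*)=1, SUM(amount)=18
  fee: ids {2, 5, 6, 7, 8, 9} → ROUND(AVG(amount), 2)=91.5, COUNT(*)=6, SUM(amount)=549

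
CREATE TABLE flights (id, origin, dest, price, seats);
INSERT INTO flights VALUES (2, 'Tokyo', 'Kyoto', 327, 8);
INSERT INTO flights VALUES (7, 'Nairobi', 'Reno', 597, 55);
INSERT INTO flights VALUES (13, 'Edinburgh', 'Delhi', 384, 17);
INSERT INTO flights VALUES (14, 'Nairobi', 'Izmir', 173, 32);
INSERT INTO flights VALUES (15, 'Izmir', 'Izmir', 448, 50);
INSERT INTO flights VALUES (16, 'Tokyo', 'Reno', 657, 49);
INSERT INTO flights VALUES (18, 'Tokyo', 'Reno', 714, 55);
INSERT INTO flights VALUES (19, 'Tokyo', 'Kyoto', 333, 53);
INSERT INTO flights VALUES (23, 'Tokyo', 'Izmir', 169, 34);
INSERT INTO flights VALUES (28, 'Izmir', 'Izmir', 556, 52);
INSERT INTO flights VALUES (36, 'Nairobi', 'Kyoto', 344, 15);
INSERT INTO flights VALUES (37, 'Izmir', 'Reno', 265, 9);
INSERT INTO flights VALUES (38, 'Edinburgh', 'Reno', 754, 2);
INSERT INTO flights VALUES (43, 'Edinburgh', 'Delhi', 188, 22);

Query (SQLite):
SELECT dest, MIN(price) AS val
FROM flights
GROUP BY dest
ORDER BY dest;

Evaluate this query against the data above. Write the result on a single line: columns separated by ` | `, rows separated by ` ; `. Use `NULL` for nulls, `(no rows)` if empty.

Delhi | 188 ; Izmir | 169 ; Kyoto | 327 ; Reno | 265

Partition flights by dest; compute MIN(price) within each group.
  Delhi: ids {13, 43} → MIN(price)=188
  Izmir: ids {14, 15, 23, 28} → MIN(price)=169
  Kyoto: ids {2, 19, 36} → MIN(price)=327
  Reno: ids {7, 16, 18, 37, 38} → MIN(price)=265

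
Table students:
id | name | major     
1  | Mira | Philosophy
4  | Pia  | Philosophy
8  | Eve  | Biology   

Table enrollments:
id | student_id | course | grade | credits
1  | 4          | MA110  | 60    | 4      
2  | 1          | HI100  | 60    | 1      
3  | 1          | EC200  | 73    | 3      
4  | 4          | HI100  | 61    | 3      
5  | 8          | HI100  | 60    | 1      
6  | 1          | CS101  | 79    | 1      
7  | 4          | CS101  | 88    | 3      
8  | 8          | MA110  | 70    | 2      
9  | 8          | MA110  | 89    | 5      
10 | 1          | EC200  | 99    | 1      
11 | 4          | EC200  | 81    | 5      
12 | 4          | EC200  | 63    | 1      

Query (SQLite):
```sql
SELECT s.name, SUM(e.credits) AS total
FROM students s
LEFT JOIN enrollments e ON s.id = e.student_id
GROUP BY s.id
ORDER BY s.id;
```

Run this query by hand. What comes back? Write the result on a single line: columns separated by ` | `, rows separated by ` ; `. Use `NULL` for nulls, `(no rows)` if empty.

LEFT JOIN keeps every students row; unmatched ones get NULL for enrollments columns.
Group by students.id and compute SUM(e.credits). SUM over an all-NULL group is NULL.
  1: ids {2, 3, 6, 10} → SUM(e.credits)=6
  4: ids {1, 4, 7, 11, 12} → SUM(e.credits)=16
  8: ids {5, 8, 9} → SUM(e.credits)=8

Mira | 6 ; Pia | 16 ; Eve | 8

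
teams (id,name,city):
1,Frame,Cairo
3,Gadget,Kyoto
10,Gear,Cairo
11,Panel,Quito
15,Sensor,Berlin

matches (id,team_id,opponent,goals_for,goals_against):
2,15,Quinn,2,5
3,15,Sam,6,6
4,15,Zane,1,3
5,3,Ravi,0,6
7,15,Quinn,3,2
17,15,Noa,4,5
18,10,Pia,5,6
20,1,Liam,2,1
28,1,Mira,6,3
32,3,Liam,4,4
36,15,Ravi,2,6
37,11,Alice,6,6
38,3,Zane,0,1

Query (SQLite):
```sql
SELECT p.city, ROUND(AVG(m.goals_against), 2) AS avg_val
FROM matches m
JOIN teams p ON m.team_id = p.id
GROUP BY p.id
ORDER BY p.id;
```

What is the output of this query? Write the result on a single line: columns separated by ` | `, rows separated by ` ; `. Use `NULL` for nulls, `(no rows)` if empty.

Cairo | 2 ; Kyoto | 3.67 ; Cairo | 6 ; Quito | 6 ; Berlin | 4.5

Join each matches row to its teams via team_id.
Group joined rows by teams.id; compute ROUND(AVG(m.goals_against), 2) per group.
  1: ids {20, 28} → ROUND(AVG(m.goals_against), 2)=2
  3: ids {5, 32, 38} → ROUND(AVG(m.goals_against), 2)=3.67
  10: ids {18} → ROUND(AVG(m.goals_against), 2)=6
  11: ids {37} → ROUND(AVG(m.goals_against), 2)=6
  15: ids {2, 3, 4, 7, 17, 36} → ROUND(AVG(m.goals_against), 2)=4.5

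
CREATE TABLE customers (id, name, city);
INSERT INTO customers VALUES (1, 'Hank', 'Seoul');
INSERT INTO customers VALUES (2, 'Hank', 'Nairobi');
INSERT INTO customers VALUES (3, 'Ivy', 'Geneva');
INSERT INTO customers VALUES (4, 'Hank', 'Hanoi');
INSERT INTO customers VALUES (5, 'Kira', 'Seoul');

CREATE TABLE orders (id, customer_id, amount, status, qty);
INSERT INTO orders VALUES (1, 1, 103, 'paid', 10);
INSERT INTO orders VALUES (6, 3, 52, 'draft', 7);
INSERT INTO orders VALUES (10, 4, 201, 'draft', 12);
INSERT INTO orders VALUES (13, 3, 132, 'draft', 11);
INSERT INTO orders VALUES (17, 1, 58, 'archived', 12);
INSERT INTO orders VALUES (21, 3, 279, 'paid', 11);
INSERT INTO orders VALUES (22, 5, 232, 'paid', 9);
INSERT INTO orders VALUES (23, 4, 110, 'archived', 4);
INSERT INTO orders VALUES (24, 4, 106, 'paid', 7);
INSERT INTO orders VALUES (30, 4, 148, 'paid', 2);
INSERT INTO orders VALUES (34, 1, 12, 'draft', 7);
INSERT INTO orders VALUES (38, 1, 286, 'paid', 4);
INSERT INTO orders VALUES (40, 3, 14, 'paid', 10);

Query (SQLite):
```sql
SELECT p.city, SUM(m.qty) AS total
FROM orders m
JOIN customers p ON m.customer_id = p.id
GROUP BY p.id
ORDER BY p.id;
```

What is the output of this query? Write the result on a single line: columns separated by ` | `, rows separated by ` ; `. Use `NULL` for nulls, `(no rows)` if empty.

Seoul | 33 ; Geneva | 39 ; Hanoi | 25 ; Seoul | 9

Join each orders row to its customers via customer_id.
Group joined rows by customers.id; compute SUM(m.qty) per group.
  1: ids {1, 17, 34, 38} → SUM(m.qty)=33
  3: ids {6, 13, 21, 40} → SUM(m.qty)=39
  4: ids {10, 23, 24, 30} → SUM(m.qty)=25
  5: ids {22} → SUM(m.qty)=9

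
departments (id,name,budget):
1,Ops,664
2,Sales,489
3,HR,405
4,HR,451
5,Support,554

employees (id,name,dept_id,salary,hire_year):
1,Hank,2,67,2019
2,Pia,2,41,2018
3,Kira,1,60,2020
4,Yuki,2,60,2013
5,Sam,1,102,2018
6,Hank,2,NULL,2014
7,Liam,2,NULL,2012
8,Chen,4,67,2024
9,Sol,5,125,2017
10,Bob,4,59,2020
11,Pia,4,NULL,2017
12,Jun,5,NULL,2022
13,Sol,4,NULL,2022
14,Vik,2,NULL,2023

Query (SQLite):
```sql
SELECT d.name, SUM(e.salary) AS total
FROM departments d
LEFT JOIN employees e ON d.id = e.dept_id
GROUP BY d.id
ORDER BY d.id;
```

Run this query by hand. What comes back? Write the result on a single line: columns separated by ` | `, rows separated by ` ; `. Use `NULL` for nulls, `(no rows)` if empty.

LEFT JOIN keeps every departments row; unmatched ones get NULL for employees columns.
Group by departments.id and compute SUM(e.salary). SUM over an all-NULL group is NULL.
  1: ids {3, 5} → SUM(e.salary)=162
  2: ids {1, 2, 4, 6, 7, 14} → SUM(e.salary)=168
  3: ids {—} → SUM(e.salary)=NULL
  4: ids {8, 10, 11, 13} → SUM(e.salary)=126
  5: ids {9, 12} → SUM(e.salary)=125

Ops | 162 ; Sales | 168 ; HR | NULL ; HR | 126 ; Support | 125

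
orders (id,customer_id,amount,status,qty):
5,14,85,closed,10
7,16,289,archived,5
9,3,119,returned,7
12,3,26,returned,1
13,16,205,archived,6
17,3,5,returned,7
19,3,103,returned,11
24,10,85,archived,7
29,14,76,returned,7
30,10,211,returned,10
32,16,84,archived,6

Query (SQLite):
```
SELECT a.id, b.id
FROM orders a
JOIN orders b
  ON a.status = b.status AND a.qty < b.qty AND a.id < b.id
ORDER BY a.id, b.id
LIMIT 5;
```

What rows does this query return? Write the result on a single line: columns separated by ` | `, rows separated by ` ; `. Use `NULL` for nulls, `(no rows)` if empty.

Pairs (a,b) with same status, a.qty < b.qty, a.id < b.id.
status groups: archived:{7,13,24,32} closed:{5} returned:{9,12,17,19,29,30}
Ordered by (a.id, b.id); first 5.

7 | 13 ; 7 | 24 ; 7 | 32 ; 9 | 19 ; 9 | 30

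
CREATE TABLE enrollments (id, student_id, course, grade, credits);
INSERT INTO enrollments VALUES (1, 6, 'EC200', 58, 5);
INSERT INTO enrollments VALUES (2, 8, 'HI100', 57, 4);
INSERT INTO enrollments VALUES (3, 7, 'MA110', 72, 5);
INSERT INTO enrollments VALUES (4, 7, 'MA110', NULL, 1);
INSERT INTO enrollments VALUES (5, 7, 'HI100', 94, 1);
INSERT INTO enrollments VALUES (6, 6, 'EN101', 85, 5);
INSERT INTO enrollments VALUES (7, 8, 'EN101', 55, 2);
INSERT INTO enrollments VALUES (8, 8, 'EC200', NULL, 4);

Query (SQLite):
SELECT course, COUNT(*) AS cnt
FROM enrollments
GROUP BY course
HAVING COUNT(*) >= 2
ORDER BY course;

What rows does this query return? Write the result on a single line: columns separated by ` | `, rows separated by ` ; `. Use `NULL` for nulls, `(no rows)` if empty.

EC200 | 2 ; EN101 | 2 ; HI100 | 2 ; MA110 | 2

Partition enrollments by course; compute COUNT(*) within each group.
HAVING: keep groups with count ≥ 2.
  EC200: ids {1, 8} → COUNT(*)=2
  EN101: ids {6, 7} → COUNT(*)=2
  HI100: ids {2, 5} → COUNT(*)=2
  MA110: ids {3, 4} → COUNT(*)=2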